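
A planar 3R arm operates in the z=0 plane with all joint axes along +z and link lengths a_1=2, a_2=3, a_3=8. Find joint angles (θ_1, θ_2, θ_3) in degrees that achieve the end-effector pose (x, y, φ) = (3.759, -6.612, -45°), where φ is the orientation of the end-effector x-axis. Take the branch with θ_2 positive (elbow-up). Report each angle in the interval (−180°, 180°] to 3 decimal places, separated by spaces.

wrist centre = target − a_3·(cos φ, sin φ) = (-1.8979, -0.9551)
cos θ_2 = (4.5142−2²−3²)/(2·2·3) = -0.7072; θ_2 = 135.0038° (elbow-up)
β = atan2(-0.9551,-1.8979) = -153.2850°; ψ = atan2(2.1212,-0.1215) = 93.2773°
θ_1 = β − ψ = -246.5622°
θ_3 = φ − θ_1 − θ_2 = 66.5584° (wrapped to (-180°,180°])

113.438 135.004 66.558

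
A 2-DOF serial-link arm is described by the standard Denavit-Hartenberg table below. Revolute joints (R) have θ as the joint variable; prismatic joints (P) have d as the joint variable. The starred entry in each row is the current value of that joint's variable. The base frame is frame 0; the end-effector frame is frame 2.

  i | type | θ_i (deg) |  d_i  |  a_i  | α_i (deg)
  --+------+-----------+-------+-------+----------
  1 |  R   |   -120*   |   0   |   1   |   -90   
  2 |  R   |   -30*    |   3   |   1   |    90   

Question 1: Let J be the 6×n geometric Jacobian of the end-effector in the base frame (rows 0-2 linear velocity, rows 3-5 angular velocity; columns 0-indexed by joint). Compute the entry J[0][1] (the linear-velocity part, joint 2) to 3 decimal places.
-0.250

axis z_1 = (0.8660,-0.5000,0.0000); lever o_n−o_1 = (2.1651,-2.2500,0.5000)
cross product → J_v[:, 1] = (-0.2500,-0.4330,-0.8660)
J_ω[:, 1] = z_1
entry J[0][1] = -0.2500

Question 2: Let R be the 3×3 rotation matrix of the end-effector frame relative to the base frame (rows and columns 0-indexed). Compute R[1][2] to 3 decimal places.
0.433

End-effector z-axis (col 2 of R) = (0.2500,0.4330,0.8660)
R[1][2] = 0.4330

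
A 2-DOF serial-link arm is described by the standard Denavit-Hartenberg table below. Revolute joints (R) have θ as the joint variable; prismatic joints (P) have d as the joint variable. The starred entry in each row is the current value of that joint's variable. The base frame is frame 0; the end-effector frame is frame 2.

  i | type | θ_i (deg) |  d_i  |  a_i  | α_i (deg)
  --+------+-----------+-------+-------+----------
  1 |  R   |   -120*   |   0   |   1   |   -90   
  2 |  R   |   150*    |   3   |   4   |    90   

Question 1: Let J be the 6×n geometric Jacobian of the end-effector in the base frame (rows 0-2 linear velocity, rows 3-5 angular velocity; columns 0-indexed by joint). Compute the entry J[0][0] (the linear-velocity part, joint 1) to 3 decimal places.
axis z_0 = ẑ; lever o_n−o_0 = (3.8301,0.6340,-2.0000)
cross product → J_v[:, 0] = (-0.6340,3.8301,0.0000)
J_ω[:, 0] = z_0
entry J[0][0] = -0.6340

-0.634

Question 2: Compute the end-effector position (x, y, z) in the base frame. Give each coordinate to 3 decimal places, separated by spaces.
3.830 0.634 -2.000

after link 1: o_1 = (-0.5000, -0.8660, 0.0000)
after link 2: o_2 = (3.8301, 0.6340, -2.0000)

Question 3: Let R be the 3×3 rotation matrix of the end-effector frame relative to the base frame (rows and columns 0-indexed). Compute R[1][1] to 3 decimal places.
-0.500

End-effector y-axis (col 1 of R) = (0.8660,-0.5000,0.0000)
R[1][1] = -0.5000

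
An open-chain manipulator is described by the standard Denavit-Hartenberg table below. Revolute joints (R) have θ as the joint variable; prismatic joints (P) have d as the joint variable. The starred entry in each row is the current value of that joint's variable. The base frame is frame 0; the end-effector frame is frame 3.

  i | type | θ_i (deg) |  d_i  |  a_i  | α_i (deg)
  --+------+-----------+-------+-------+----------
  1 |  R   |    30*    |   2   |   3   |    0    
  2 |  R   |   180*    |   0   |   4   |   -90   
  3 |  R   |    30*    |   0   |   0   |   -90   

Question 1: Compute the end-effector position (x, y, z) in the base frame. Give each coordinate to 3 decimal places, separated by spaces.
-0.866 -0.500 2.000

after link 1: o_1 = (2.5981, 1.5000, 2.0000)
after link 2: o_2 = (-0.8660, -0.5000, 2.0000)
after link 3: o_3 = (-0.8660, -0.5000, 2.0000)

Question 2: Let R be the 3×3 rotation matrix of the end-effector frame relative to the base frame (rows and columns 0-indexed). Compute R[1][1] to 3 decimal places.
End-effector y-axis (col 1 of R) = (-0.5000,0.8660,-0.0000)
R[1][1] = 0.8660

0.866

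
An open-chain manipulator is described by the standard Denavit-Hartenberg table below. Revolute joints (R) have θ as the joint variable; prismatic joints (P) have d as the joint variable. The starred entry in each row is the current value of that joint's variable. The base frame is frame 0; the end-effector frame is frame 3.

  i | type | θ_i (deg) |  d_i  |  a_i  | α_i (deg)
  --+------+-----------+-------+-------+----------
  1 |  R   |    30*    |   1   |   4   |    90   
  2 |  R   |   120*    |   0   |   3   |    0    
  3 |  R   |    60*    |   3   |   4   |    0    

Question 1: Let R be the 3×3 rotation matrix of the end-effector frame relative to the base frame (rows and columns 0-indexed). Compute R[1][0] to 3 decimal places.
-0.500

End-effector x-axis (col 0 of R) = (-0.8660,-0.5000,0.0000)
R[1][0] = -0.5000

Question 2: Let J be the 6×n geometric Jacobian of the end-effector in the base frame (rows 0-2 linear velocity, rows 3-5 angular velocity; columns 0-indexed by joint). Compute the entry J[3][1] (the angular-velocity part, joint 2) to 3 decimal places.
axis z_1 = (0.5000,-0.8660,0.0000); lever o_n−o_1 = (-3.2631,-5.3481,2.5981)
cross product → J_v[:, 1] = (-2.2500,-1.2990,-5.5000)
J_ω[:, 1] = z_1
entry J[3][1] = 0.5000

0.500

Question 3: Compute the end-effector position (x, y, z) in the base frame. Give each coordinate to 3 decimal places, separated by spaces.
0.201 -3.348 3.598

after link 1: o_1 = (3.4641, 2.0000, 1.0000)
after link 2: o_2 = (2.1651, 1.2500, 3.5981)
after link 3: o_3 = (0.2010, -3.3481, 3.5981)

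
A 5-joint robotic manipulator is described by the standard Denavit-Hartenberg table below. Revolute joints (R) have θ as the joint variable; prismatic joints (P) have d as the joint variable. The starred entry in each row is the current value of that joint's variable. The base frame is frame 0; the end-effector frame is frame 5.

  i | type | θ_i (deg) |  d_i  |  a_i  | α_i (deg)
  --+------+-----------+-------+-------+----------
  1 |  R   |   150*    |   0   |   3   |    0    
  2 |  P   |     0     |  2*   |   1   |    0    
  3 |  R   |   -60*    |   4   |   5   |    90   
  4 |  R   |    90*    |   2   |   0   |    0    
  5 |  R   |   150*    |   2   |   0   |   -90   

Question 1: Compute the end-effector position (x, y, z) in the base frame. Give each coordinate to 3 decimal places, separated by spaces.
after link 1: o_1 = (-2.5981, 1.5000, 0.0000)
after link 2: o_2 = (-3.4641, 2.0000, 2.0000)
after link 3: o_3 = (-3.4641, 7.0000, 6.0000)
after link 4: o_4 = (-1.4641, 7.0000, 6.0000)
after link 5: o_5 = (0.5359, 7.0000, 6.0000)

0.536 7.000 6.000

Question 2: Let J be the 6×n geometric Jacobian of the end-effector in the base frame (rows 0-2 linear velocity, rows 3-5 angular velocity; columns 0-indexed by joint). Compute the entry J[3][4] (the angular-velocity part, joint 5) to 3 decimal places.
axis z_4 = (1.0000,0.0000,0.0000); lever o_n−o_4 = (2.0000,0.0000,0.0000)
cross product → J_v[:, 4] = (0.0000,0.0000,-0.0000)
J_ω[:, 4] = z_4
entry J[3][4] = 1.0000

1.000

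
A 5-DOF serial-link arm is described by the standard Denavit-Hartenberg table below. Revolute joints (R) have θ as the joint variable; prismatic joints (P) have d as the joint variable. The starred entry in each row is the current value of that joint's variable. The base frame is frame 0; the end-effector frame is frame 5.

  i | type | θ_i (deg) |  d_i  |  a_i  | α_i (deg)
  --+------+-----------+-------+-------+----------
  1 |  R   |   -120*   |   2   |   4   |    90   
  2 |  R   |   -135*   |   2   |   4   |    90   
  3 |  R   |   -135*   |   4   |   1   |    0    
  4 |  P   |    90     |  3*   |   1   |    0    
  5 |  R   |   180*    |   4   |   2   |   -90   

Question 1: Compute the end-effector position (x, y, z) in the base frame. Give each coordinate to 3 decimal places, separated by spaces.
1.071 5.855 7.950

after link 1: o_1 = (-2.0000, -3.4641, 2.0000)
after link 2: o_2 = (-2.3178, -0.0146, -0.8284)
after link 3: o_3 = (-0.5413, 1.6483, 2.5000)
after link 4: o_4 = (1.3818, 3.5649, 4.1213)
after link 5: o_5 = (1.0713, 5.8555, 7.9497)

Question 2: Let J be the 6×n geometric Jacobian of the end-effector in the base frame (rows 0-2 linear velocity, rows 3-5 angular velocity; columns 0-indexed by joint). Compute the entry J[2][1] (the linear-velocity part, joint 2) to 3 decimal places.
axis z_1 = (-0.8660,0.5000,0.0000); lever o_n−o_1 = (3.0713,9.3196,5.9497)
cross product → J_v[:, 1] = (2.9749,5.1526,-9.6066)
J_ω[:, 1] = z_1
entry J[2][1] = -9.6066

-9.607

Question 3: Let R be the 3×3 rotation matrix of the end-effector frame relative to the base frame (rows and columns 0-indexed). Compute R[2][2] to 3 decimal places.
0.500

End-effector z-axis (col 2 of R) = (0.3624,-0.7866,0.5000)
R[2][2] = 0.5000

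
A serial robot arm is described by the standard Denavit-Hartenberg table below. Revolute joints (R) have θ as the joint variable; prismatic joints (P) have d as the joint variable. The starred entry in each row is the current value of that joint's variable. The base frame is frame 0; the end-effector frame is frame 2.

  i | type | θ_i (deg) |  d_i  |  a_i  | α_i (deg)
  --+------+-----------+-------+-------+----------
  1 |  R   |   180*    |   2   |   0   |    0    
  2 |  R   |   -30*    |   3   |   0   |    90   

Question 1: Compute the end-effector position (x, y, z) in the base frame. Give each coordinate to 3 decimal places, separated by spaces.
after link 1: o_1 = (0.0000, 0.0000, 2.0000)
after link 2: o_2 = (0.0000, 0.0000, 5.0000)

0.000 0.000 5.000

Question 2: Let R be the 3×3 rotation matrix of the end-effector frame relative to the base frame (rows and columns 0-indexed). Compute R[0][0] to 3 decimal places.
End-effector x-axis (col 0 of R) = (-0.8660,0.5000,0.0000)
R[0][0] = -0.8660

-0.866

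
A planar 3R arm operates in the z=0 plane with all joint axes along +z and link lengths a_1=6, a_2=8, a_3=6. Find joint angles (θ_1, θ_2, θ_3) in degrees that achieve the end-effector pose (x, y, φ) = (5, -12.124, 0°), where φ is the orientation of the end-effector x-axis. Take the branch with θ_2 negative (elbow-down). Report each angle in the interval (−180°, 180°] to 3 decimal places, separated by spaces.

wrist centre = target − a_3·(cos φ, sin φ) = (-1.0000, -12.1240)
cos θ_2 = (147.9914−6²−8²)/(2·6·8) = 0.4999; θ_2 = -60.0059° (elbow-down)
β = atan2(-12.1240,-1.0000) = -94.7151°; ψ = atan2(-6.9286,9.9993) = -34.7185°
θ_1 = β − ψ = -59.9966°
θ_3 = φ − θ_1 − θ_2 = 120.0025° (wrapped to (-180°,180°])

-59.997 -60.006 120.003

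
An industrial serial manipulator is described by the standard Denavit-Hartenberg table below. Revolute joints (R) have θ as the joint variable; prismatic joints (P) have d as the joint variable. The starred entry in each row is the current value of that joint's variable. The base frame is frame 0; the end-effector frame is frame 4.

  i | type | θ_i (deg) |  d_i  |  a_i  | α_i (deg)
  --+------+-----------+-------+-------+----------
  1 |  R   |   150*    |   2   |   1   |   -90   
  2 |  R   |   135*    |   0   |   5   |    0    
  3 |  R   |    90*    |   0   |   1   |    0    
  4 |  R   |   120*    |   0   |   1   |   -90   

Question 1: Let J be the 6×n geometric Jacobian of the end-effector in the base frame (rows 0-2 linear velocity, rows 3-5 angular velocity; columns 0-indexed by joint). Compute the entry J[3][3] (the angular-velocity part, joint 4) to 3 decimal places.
axis z_3 = (-0.5000,-0.8660,0.0000); lever o_n−o_3 = (-0.8365,0.4830,0.2588)
cross product → J_v[:, 3] = (-0.2241,0.1294,-0.9659)
J_ω[:, 3] = z_3
entry J[3][3] = -0.5000

-0.500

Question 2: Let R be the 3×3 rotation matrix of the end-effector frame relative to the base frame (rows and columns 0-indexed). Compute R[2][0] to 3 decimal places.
End-effector x-axis (col 0 of R) = (-0.8365,0.4830,0.2588)
R[2][0] = 0.2588

0.259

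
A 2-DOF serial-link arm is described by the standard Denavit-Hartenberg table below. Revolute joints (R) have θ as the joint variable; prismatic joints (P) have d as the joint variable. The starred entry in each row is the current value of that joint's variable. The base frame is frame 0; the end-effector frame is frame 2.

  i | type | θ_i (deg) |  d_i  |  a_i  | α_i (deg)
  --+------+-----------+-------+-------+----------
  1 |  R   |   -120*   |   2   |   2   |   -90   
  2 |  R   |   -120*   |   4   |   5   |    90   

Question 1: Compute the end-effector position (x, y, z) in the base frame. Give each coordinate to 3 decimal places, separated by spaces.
3.714 -1.567 6.330

after link 1: o_1 = (-1.0000, -1.7321, 2.0000)
after link 2: o_2 = (3.7141, -1.5670, 6.3301)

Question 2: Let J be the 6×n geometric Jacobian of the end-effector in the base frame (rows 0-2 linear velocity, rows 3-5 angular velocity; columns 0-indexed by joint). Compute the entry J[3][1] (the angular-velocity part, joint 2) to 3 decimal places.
axis z_1 = (0.8660,-0.5000,0.0000); lever o_n−o_1 = (4.7141,0.1651,4.3301)
cross product → J_v[:, 1] = (-2.1651,-3.7500,2.5000)
J_ω[:, 1] = z_1
entry J[3][1] = 0.8660

0.866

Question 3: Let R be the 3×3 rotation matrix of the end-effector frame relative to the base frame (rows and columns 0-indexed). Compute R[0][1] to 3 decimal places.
End-effector y-axis (col 1 of R) = (0.8660,-0.5000,0.0000)
R[0][1] = 0.8660

0.866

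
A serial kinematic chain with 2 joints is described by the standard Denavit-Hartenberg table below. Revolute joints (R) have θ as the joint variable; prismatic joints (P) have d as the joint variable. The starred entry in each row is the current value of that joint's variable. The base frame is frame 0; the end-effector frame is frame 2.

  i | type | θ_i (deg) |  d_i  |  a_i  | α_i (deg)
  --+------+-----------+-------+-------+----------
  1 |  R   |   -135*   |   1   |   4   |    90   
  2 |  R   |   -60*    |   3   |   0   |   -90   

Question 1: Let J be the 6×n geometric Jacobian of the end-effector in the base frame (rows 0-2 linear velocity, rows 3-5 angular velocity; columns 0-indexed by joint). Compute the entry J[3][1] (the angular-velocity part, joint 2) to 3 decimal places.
-0.707

axis z_1 = (-0.7071,0.7071,0.0000); lever o_n−o_1 = (-2.1213,2.1213,0.0000)
cross product → J_v[:, 1] = (0.0000,0.0000,0.0000)
J_ω[:, 1] = z_1
entry J[3][1] = -0.7071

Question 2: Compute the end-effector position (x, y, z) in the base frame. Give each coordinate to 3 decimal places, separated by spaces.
after link 1: o_1 = (-2.8284, -2.8284, 1.0000)
after link 2: o_2 = (-4.9497, -0.7071, 1.0000)

-4.950 -0.707 1.000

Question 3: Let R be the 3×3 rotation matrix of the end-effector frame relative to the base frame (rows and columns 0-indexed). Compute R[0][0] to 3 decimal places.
-0.354

End-effector x-axis (col 0 of R) = (-0.3536,-0.3536,-0.8660)
R[0][0] = -0.3536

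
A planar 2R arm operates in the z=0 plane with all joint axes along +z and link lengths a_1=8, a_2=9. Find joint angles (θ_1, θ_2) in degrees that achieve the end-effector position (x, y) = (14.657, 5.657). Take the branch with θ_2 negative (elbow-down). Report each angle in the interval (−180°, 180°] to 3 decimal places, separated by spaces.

cos θ_2 = (246.8293−8²−9²)/(2·8·9) = 0.7071; θ_2 = -44.9967° (elbow-down)
β = atan2(5.6570,14.6570) = 21.1045°; ψ = atan2(-6.3636,14.3643) = -23.8940°
θ_1 = β − ψ = 44.9985°

44.999 -44.997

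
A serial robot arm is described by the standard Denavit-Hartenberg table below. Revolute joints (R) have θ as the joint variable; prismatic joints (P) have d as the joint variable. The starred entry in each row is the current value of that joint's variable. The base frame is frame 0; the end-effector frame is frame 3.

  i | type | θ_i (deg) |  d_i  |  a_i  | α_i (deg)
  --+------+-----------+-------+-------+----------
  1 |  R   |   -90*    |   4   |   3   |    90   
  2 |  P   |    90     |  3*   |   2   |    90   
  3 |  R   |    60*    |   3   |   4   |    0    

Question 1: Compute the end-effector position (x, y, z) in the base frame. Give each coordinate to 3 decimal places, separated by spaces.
after link 1: o_1 = (0.0000, -3.0000, 4.0000)
after link 2: o_2 = (-3.0000, -3.0000, 6.0000)
after link 3: o_3 = (-6.4641, -6.0000, 8.0000)

-6.464 -6.000 8.000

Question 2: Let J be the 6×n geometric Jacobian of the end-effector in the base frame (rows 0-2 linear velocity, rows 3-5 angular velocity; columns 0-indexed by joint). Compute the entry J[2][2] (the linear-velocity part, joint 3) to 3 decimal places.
-3.464

axis z_2 = (-0.0000,-1.0000,-0.0000); lever o_n−o_2 = (-3.4641,-3.0000,2.0000)
cross product → J_v[:, 2] = (-2.0000,0.0000,-3.4641)
J_ω[:, 2] = z_2
entry J[2][2] = -3.4641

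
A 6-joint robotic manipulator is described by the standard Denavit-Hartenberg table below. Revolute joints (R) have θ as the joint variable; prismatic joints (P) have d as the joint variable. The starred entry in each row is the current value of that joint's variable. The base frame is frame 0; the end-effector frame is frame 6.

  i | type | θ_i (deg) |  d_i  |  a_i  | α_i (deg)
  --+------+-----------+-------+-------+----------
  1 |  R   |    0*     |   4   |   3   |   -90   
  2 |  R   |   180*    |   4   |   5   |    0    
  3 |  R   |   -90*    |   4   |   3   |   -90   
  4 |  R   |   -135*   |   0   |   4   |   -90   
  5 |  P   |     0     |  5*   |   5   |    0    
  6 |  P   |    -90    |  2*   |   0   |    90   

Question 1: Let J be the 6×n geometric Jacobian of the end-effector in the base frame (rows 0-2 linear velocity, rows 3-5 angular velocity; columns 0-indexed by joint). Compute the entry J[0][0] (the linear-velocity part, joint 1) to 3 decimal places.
-19.314

axis z_0 = ẑ; lever o_n−o_0 = (-2.0000,19.3137,2.4142)
cross product → J_v[:, 0] = (-19.3137,-2.0000,0.0000)
J_ω[:, 0] = z_0
entry J[0][0] = -19.3137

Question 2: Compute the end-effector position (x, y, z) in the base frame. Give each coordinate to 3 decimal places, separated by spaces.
after link 1: o_1 = (3.0000, 0.0000, 4.0000)
after link 2: o_2 = (-2.0000, 4.0000, 4.0000)
after link 3: o_3 = (-2.0000, 8.0000, 1.0000)
after link 4: o_4 = (-2.0000, 10.8284, 3.8284)
after link 5: o_5 = (-2.0000, 17.8995, 3.8284)
after link 6: o_6 = (-2.0000, 19.3137, 2.4142)

-2.000 19.314 2.414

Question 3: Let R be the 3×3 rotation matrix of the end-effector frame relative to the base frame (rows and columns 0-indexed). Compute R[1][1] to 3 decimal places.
0.707

End-effector y-axis (col 1 of R) = (0.0000,0.7071,-0.7071)
R[1][1] = 0.7071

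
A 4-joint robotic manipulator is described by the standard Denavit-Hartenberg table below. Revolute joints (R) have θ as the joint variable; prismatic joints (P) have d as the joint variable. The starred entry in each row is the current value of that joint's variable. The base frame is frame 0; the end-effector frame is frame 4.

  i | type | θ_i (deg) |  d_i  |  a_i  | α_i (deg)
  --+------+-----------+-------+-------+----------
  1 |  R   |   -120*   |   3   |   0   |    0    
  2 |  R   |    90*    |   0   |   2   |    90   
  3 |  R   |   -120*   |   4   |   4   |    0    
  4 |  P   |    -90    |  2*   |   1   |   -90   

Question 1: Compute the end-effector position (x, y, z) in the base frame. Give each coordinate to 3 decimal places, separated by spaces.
-3.750 -4.763 0.036

after link 1: o_1 = (0.0000, 0.0000, 3.0000)
after link 2: o_2 = (1.7321, -1.0000, 3.0000)
after link 3: o_3 = (-2.0000, -3.4641, -0.4641)
after link 4: o_4 = (-3.7500, -4.7631, 0.0359)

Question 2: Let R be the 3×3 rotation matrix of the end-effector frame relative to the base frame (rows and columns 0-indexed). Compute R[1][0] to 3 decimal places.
0.433

End-effector x-axis (col 0 of R) = (-0.7500,0.4330,0.5000)
R[1][0] = 0.4330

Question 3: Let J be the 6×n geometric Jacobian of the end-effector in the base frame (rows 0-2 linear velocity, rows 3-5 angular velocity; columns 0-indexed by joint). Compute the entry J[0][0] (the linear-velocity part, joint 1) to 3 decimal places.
4.763

axis z_0 = ẑ; lever o_n−o_0 = (-3.7500,-4.7631,0.0359)
cross product → J_v[:, 0] = (4.7631,-3.7500,0.0000)
J_ω[:, 0] = z_0
entry J[0][0] = 4.7631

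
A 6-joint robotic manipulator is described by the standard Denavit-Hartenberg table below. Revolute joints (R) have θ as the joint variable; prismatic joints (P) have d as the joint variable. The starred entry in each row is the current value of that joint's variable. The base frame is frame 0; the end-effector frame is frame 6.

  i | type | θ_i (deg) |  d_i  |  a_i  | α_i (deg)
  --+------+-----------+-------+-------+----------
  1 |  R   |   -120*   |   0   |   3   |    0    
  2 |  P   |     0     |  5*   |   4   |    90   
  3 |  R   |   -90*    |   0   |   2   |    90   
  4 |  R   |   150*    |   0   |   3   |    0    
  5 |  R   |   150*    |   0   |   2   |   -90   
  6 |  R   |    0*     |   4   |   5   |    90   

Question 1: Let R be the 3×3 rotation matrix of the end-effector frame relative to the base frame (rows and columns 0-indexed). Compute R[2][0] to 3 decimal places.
-0.500

End-effector x-axis (col 0 of R) = (0.7500,-0.4330,-0.5000)
R[2][0] = -0.5000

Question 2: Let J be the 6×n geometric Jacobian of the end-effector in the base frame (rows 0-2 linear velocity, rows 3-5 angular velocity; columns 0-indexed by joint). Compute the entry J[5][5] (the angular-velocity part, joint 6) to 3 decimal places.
-0.866

axis z_5 = (-0.4330,0.2500,-0.8660); lever o_n−o_5 = (2.0179,-1.1651,-5.9641)
cross product → J_v[:, 5] = (-2.5000,-4.3301,-0.0000)
J_ω[:, 5] = z_5
entry J[5][5] = -0.8660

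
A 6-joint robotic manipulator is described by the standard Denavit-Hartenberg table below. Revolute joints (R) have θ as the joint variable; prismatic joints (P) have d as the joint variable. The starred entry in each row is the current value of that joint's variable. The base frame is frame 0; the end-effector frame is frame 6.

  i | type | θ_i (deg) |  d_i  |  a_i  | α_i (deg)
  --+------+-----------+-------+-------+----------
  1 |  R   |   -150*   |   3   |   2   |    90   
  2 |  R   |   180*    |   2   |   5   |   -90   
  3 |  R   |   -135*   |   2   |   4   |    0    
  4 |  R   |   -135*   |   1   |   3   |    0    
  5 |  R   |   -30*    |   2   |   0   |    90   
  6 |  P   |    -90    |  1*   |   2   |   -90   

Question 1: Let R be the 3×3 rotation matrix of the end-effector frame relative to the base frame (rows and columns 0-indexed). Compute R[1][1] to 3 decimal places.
End-effector y-axis (col 1 of R) = (-0.5000,-0.8660,-0.0000)
R[1][1] = -0.8660

-0.866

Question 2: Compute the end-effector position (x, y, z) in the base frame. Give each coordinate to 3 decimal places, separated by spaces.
-0.266 2.535 0.000

after link 1: o_1 = (-1.7321, -1.0000, 3.0000)
after link 2: o_2 = (1.5981, 3.2321, 3.0000)
after link 3: o_3 = (-2.2656, 4.2673, 1.0000)
after link 4: o_4 = (-0.7656, 1.6693, 0.0000)
after link 5: o_5 = (-0.7656, 1.6693, -2.0000)
after link 6: o_6 = (-0.2656, 2.5353, 0.0000)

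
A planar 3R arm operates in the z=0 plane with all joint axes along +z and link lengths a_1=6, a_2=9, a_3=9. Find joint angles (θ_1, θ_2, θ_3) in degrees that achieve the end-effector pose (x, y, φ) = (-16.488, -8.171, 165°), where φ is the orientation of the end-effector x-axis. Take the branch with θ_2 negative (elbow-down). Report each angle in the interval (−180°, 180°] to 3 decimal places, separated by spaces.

-90.006 -59.991 -45.003

wrist centre = target − a_3·(cos φ, sin φ) = (-7.7947, -10.5004)
cos θ_2 = (171.0146−6²−9²)/(2·6·9) = 0.5001; θ_2 = -59.9910° (elbow-down)
β = atan2(-10.5004,-7.7947) = -126.5873°; ψ = atan2(-7.7935,10.5012) = -36.5811°
θ_1 = β − ψ = -90.0062°
θ_3 = φ − θ_1 − θ_2 = -45.0027° (wrapped to (-180°,180°])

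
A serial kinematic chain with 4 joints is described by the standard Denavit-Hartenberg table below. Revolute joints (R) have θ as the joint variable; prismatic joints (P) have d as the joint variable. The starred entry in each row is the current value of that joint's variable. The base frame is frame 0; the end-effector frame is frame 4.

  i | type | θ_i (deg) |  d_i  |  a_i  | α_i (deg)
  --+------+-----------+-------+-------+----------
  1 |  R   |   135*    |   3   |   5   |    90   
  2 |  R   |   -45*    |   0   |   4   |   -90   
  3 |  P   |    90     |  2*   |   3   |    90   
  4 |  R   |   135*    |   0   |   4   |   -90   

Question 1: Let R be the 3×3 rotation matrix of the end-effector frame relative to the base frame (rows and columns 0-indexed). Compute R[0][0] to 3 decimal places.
0.146

End-effector x-axis (col 0 of R) = (0.1464,0.8536,0.5000)
R[0][0] = 0.1464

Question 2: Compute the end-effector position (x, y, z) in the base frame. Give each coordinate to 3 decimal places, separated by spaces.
-8.071 7.828 3.586

after link 1: o_1 = (-3.5355, 3.5355, 3.0000)
after link 2: o_2 = (-5.5355, 5.5355, 0.1716)
after link 3: o_3 = (-8.6569, 4.4142, 1.5858)
after link 4: o_4 = (-8.0711, 7.8284, 3.5858)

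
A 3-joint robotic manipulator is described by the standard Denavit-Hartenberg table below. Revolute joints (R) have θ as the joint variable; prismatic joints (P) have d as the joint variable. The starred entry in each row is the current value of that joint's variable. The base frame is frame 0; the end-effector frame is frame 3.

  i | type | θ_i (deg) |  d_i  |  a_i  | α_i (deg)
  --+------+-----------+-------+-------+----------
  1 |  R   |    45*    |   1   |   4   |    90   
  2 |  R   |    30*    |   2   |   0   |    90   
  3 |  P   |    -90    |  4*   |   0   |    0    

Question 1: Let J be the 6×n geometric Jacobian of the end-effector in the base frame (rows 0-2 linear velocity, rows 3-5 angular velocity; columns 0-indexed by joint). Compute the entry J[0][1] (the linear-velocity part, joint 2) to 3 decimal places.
2.449

axis z_1 = (0.7071,-0.7071,0.0000); lever o_n−o_1 = (2.8284,-0.0000,-3.4641)
cross product → J_v[:, 1] = (2.4495,2.4495,2.0000)
J_ω[:, 1] = z_1
entry J[0][1] = 2.4495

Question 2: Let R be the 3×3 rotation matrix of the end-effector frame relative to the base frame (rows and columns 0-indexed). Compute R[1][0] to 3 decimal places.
0.707

End-effector x-axis (col 0 of R) = (-0.7071,0.7071,-0.0000)
R[1][0] = 0.7071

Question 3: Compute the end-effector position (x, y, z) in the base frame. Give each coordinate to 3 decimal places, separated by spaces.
5.657 2.828 -2.464

after link 1: o_1 = (2.8284, 2.8284, 1.0000)
after link 2: o_2 = (4.2426, 1.4142, 1.0000)
after link 3: o_3 = (5.6569, 2.8284, -2.4641)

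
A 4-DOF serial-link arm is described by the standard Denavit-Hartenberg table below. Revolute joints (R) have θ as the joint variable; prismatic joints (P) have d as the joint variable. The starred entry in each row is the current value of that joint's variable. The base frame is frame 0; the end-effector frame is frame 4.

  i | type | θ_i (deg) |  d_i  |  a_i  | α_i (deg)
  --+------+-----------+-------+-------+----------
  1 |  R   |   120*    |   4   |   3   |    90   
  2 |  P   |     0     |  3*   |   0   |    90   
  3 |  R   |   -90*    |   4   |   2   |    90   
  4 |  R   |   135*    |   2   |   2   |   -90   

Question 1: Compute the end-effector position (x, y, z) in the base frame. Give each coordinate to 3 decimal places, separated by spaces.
1.591 2.073 -1.414

after link 1: o_1 = (-1.5000, 2.5981, 4.0000)
after link 2: o_2 = (1.0981, 4.0981, 4.0000)
after link 3: o_3 = (-0.6340, 3.0981, -0.0000)
after link 4: o_4 = (1.5908, 2.0731, -1.4142)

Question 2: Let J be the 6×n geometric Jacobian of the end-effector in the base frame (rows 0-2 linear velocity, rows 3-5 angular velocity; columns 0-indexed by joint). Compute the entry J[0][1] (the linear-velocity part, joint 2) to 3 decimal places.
0.866

prismatic axis z_1 = (0.8660,0.5000,0.0000)
J_v[:, 1] = z_1; J_ω[:, 1] = (0,0,0)
entry J[0][1] = 0.8660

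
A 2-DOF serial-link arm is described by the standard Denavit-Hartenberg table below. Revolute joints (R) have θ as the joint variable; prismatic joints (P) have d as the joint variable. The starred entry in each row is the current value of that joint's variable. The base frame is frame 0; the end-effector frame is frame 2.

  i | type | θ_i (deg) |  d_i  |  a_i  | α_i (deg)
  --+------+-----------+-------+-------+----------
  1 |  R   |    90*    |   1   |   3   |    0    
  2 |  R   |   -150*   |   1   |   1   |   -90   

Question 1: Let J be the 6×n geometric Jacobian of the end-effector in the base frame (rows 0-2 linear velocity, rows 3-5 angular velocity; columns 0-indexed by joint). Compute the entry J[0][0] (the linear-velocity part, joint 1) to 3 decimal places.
axis z_0 = ẑ; lever o_n−o_0 = (0.5000,2.1340,2.0000)
cross product → J_v[:, 0] = (-2.1340,0.5000,0.0000)
J_ω[:, 0] = z_0
entry J[0][0] = -2.1340

-2.134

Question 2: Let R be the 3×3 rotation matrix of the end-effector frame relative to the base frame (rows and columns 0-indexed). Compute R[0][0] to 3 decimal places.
End-effector x-axis (col 0 of R) = (0.5000,-0.8660,0.0000)
R[0][0] = 0.5000

0.500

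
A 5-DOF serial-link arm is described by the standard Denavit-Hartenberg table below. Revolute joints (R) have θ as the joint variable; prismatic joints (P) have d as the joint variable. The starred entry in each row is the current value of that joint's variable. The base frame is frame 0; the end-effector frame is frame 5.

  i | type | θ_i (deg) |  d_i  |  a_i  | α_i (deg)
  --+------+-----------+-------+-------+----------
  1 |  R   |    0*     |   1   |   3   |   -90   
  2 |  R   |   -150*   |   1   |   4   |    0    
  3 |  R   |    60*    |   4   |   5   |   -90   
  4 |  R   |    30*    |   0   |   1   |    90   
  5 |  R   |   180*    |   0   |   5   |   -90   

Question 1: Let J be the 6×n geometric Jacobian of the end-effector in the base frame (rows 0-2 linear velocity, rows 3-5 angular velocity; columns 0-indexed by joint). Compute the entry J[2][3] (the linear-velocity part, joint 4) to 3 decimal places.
2.000

axis z_3 = (1.0000,0.0000,0.0000); lever o_n−o_3 = (0.0000,2.0000,-3.4641)
cross product → J_v[:, 3] = (-0.0000,3.4641,2.0000)
J_ω[:, 3] = z_3
entry J[2][3] = 2.0000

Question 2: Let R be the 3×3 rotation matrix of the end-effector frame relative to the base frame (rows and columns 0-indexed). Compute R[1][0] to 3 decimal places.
End-effector x-axis (col 0 of R) = (0.0000,0.5000,-0.8660)
R[1][0] = 0.5000

0.500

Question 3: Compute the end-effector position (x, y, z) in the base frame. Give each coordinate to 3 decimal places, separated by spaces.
-0.464 7.000 4.536

after link 1: o_1 = (3.0000, 0.0000, 1.0000)
after link 2: o_2 = (-0.4641, 1.0000, 3.0000)
after link 3: o_3 = (-0.4641, 5.0000, 8.0000)
after link 4: o_4 = (-0.4641, 4.5000, 8.8660)
after link 5: o_5 = (-0.4641, 7.0000, 4.5359)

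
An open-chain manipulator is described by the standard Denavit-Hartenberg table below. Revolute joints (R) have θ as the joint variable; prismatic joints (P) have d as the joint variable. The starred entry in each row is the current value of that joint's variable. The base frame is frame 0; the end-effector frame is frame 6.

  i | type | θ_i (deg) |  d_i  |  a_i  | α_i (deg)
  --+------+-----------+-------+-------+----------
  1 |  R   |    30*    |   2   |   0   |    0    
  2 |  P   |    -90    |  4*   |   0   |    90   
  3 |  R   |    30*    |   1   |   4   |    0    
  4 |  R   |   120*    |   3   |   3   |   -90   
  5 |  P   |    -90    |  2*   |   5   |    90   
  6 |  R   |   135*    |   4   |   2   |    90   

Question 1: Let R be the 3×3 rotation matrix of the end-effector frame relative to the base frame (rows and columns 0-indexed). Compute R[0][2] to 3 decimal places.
-0.789

End-effector z-axis (col 2 of R) = (-0.7891,-0.0474,-0.6124)
R[0][2] = -0.7891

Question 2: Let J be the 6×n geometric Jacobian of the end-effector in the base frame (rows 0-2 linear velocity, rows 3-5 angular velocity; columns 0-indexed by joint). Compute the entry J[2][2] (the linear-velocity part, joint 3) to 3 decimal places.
axis z_2 = (-0.8660,-0.5000,0.0000); lever o_n−o_2 = (-5.2580,-6.0645,-1.4568)
cross product → J_v[:, 2] = (0.7284,-1.2616,2.6230)
J_ω[:, 2] = z_2
entry J[2][2] = 2.6230

2.623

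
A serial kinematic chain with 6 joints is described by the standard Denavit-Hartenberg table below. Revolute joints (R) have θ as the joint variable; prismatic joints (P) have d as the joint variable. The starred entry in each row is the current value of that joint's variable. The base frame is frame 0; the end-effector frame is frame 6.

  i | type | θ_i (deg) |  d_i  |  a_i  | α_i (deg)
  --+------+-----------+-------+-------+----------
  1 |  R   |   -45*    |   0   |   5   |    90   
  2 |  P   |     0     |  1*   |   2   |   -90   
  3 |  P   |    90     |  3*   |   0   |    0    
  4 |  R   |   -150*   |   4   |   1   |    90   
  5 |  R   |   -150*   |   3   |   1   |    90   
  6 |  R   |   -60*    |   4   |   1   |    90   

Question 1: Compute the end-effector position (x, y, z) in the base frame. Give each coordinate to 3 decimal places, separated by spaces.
after link 1: o_1 = (3.5355, -3.5355, 0.0000)
after link 2: o_2 = (4.2426, -5.6569, 0.0000)
after link 3: o_3 = (4.2426, -5.6569, 3.0000)
after link 4: o_4 = (3.9838, -6.6228, 7.0000)
after link 5: o_5 = (1.3102, -5.0098, 6.5000)
after link 6: o_6 = (2.7764, -2.8838, 9.7141)

2.776 -2.884 9.714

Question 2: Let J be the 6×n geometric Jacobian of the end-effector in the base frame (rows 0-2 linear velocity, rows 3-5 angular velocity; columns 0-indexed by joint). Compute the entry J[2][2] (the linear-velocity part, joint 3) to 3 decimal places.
prismatic axis z_2 = (0.0000,0.0000,1.0000)
J_v[:, 2] = z_2; J_ω[:, 2] = (0,0,0)
entry J[2][2] = 1.0000

1.000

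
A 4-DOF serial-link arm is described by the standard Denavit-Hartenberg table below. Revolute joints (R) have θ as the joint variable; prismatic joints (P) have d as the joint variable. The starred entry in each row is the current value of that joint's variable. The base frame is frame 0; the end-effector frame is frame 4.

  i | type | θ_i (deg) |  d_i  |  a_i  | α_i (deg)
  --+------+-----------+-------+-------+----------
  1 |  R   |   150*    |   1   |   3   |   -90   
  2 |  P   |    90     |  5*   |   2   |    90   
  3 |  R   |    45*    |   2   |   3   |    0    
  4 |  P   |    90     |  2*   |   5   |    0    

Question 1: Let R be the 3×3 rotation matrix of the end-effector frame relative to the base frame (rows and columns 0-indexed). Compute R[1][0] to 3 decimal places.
-0.612

End-effector x-axis (col 0 of R) = (-0.3536,-0.6124,0.7071)
R[1][0] = -0.6124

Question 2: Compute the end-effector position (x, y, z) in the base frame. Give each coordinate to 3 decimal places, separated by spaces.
after link 1: o_1 = (-2.5981, 1.5000, 1.0000)
after link 2: o_2 = (-5.0981, -2.8301, -1.0000)
after link 3: o_3 = (-7.8908, -3.6672, -3.1213)
after link 4: o_4 = (-11.3906, -5.7291, 0.4142)

-11.391 -5.729 0.414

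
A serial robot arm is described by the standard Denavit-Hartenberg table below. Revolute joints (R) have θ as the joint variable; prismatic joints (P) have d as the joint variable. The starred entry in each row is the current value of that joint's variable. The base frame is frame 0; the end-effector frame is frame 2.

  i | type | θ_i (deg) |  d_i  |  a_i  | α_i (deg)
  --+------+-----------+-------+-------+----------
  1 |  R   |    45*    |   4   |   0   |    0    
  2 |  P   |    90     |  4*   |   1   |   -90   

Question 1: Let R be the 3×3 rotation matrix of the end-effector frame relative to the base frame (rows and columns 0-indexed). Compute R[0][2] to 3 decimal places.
-0.707

End-effector z-axis (col 2 of R) = (-0.7071,-0.7071,0.0000)
R[0][2] = -0.7071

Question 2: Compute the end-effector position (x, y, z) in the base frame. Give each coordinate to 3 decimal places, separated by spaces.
after link 1: o_1 = (0.0000, 0.0000, 4.0000)
after link 2: o_2 = (-0.7071, 0.7071, 8.0000)

-0.707 0.707 8.000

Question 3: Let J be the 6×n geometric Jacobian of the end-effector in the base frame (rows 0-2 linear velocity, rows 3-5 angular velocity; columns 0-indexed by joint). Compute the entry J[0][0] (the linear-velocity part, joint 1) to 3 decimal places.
axis z_0 = ẑ; lever o_n−o_0 = (-0.7071,0.7071,8.0000)
cross product → J_v[:, 0] = (-0.7071,-0.7071,0.0000)
J_ω[:, 0] = z_0
entry J[0][0] = -0.7071

-0.707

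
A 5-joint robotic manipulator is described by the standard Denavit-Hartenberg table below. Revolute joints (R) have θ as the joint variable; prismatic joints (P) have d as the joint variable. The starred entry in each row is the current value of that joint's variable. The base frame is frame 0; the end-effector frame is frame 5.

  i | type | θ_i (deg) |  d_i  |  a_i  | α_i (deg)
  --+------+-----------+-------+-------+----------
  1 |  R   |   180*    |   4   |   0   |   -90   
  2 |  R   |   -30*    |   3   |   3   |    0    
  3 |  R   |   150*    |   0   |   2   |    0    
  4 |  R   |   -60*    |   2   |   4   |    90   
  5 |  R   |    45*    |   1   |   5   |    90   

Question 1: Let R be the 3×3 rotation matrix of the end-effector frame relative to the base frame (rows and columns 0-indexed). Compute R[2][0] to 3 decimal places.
-0.612

End-effector x-axis (col 0 of R) = (-0.3536,-0.7071,-0.6124)
R[2][0] = -0.6124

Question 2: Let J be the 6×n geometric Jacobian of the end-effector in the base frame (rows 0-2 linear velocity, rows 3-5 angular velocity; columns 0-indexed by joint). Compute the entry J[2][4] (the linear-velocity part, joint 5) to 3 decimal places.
axis z_4 = (-0.8660,0.0000,0.5000); lever o_n−o_4 = (-2.6338,-3.5355,-2.5619)
cross product → J_v[:, 4] = (1.7678,-3.5355,3.0619)
J_ω[:, 4] = z_4
entry J[2][4] = 3.0619

3.062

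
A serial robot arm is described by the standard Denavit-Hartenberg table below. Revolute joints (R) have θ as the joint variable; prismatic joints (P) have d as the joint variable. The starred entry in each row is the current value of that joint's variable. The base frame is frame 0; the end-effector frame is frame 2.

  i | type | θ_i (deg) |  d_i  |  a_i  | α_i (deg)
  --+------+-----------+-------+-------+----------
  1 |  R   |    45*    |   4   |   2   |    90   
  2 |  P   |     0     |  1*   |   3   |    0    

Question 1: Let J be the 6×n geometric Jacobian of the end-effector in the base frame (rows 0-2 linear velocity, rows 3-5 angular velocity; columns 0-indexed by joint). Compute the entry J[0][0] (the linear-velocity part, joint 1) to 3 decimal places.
-2.828

axis z_0 = ẑ; lever o_n−o_0 = (4.2426,2.8284,4.0000)
cross product → J_v[:, 0] = (-2.8284,4.2426,0.0000)
J_ω[:, 0] = z_0
entry J[0][0] = -2.8284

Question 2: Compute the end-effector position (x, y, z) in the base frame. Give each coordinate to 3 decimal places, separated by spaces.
4.243 2.828 4.000

after link 1: o_1 = (1.4142, 1.4142, 4.0000)
after link 2: o_2 = (4.2426, 2.8284, 4.0000)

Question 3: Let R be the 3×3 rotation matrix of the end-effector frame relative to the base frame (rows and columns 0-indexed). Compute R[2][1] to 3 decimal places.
End-effector y-axis (col 1 of R) = (-0.0000,0.0000,1.0000)
R[2][1] = 1.0000

1.000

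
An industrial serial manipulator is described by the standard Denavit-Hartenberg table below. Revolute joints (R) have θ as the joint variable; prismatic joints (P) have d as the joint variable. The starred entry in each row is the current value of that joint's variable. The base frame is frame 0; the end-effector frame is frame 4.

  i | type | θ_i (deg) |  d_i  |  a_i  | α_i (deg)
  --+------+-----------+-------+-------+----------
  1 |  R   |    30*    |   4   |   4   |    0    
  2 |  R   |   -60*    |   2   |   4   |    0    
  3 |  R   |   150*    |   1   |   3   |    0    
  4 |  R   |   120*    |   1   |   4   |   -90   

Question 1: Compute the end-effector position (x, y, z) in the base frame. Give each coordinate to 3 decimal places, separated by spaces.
3.428 -0.866 8.000

after link 1: o_1 = (3.4641, 2.0000, 4.0000)
after link 2: o_2 = (6.9282, -0.0000, 6.0000)
after link 3: o_3 = (5.4282, 2.5981, 7.0000)
after link 4: o_4 = (3.4282, -0.8660, 8.0000)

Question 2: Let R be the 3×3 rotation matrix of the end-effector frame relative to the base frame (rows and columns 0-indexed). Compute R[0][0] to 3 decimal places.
End-effector x-axis (col 0 of R) = (-0.5000,-0.8660,0.0000)
R[0][0] = -0.5000

-0.500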